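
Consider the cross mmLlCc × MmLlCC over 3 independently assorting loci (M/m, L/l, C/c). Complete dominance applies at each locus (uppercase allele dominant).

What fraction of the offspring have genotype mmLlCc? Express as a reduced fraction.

P(mmLlCc) = 1/8

mmLlCc gametes: mLC×2, mLc×2, mlC×2, mlc×2
MmLlCC gametes: MLC×2, MlC×2, mLC×2, mlC×2
mmLlCc×MmLlCC grid (8·8=64): MmLLCC=4 MmLLCc=4 MmLlCC=8 MmLlCc=8 MmllCC=4 MmllCc=4 mmLLCC=4 mmLLCc=4 mmLlCC=8 mmLlCc=8 mmllCC=4 mmllCc=4
mmLlCc hits 8/64; gcd=8; 8÷8/64÷8 = 1/8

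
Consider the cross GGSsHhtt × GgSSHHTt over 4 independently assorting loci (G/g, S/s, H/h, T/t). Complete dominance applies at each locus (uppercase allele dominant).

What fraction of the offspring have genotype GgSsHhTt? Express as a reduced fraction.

P(GgSsHhTt) = 1/16

GGSsHhtt gametes: GSHt×4, GSht×4, GsHt×4, Gsht×4
GgSSHHTt gametes: GSHT×4, GSHt×4, gSHT×4, gSHt×4
GGSsHhtt×GgSSHHTt grid (16·16=256): GGSSHHTt=16 GGSSHHtt=16 GGSSHhTt=16 GGSSHhtt=16 GGSsHHTt=16 GGSsHHtt=16 GGSsHhTt=16 GGSsHhtt=16 GgSSHHTt=16 GgSSHHtt=16 GgSSHhTt=16 GgSSHhtt=16 GgSsHHTt=16 GgSsHHtt=16 GgSsHhTt=16 GgSsHhtt=16
GgSsHhTt hits 16/256; gcd=16; 16÷16/256÷16 = 1/16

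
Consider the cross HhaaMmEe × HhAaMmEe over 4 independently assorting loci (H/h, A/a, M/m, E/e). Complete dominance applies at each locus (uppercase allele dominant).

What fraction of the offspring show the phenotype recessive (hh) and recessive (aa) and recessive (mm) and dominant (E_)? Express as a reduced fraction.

P(hh aa mm E_) = 3/128

HhaaMmEe gametes: HaME×2, HaMe×2, HamE×2, Hame×2, haME×2, haMe×2, hamE×2, hame×2
HhAaMmEe gametes: HAME×1, HAMe×1, HAmE×1, HAme×1, HaME×1, HaMe×1, HamE×1, Hame×1, hAME×1, hAMe×1, hAmE×1, hAme×1, haME×1, haMe×1, hamE×1, hame×1
HhaaMmEe×HhAaMmEe grid (16·16=256): HHAaMMEE=2 HHAaMMEe=4 HHAaMMee=2 HHAaMmEE=4 HHAaMmEe=8 HHAaMmee=4 HHAammEE=2 HHAammEe=4 HHAammee=2 HHaaMMEE=2 HHaaMMEe=4 HHaaMMee=2 HHaaMmEE=4 HHaaMmEe=8 HHaaMmee=4 HHaammEE=2 HHaammEe=4 HHaammee=2 HhAaMMEE=4 HhAaMMEe=8 HhAaMMee=4 HhAaMmEE=8 HhAaMmEe=16 HhAaMmee=8 HhAammEE=4 HhAammEe=8 HhAammee=4 HhaaMMEE=4 HhaaMMEe=8 HhaaMMee=4 HhaaMmEE=8 HhaaMmEe=16 HhaaMmee=8 HhaammEE=4 HhaammEe=8 Hhaammee=4 hhAaMMEE=2 hhAaMMEe=4 hhAaMMee=2 hhAaMmEE=4 hhAaMmEe=8 hhAaMmee=4 hhAammEE=2 hhAammEe=4 hhAammee=2 hhaaMMEE=2 hhaaMMEe=4 hhaaMMee=2 hhaaMmEE=4 hhaaMmEe=8 hhaaMmee=4 hhaammEE=2 hhaammEe=4 hhaammee=2
hh aa mm E_ hits 6/256; gcd=2; 6÷2/256÷2 = 3/128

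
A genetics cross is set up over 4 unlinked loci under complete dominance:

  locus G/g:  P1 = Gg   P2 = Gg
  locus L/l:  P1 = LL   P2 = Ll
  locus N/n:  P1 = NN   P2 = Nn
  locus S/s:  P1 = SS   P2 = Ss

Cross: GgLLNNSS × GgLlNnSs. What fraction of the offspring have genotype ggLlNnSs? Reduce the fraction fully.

GgLLNNSS gametes: GLNS×8, gLNS×8
GgLlNnSs gametes: GLNS×1, GLNs×1, GLnS×1, GLns×1, GlNS×1, GlNs×1, GlnS×1, Glns×1, gLNS×1, gLNs×1, gLnS×1, gLns×1, glNS×1, glNs×1, glnS×1, glns×1
GgLLNNSS×GgLlNnSs grid (16·16=256): GGLLNNSS=8 GGLLNNSs=8 GGLLNnSS=8 GGLLNnSs=8 GGLlNNSS=8 GGLlNNSs=8 GGLlNnSS=8 GGLlNnSs=8 GgLLNNSS=16 GgLLNNSs=16 GgLLNnSS=16 GgLLNnSs=16 GgLlNNSS=16 GgLlNNSs=16 GgLlNnSS=16 GgLlNnSs=16 ggLLNNSS=8 ggLLNNSs=8 ggLLNnSS=8 ggLLNnSs=8 ggLlNNSS=8 ggLlNNSs=8 ggLlNnSS=8 ggLlNnSs=8
ggLlNnSs hits 8/256; gcd=8; 8÷8/256÷8 = 1/32

P(ggLlNnSs) = 1/32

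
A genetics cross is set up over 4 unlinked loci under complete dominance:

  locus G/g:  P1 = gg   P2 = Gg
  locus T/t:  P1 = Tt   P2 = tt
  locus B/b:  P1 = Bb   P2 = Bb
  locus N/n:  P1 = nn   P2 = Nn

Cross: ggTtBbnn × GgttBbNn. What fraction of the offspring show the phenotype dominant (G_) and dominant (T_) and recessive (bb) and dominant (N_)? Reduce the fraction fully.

ggTtBbnn gametes: gTBn×4, gTbn×4, gtBn×4, gtbn×4
GgttBbNn gametes: GtBN×2, GtBn×2, GtbN×2, Gtbn×2, gtBN×2, gtBn×2, gtbN×2, gtbn×2
ggTtBbnn×GgttBbNn grid (16·16=256): GgTtBBNn=8 GgTtBBnn=8 GgTtBbNn=16 GgTtBbnn=16 GgTtbbNn=8 GgTtbbnn=8 GgttBBNn=8 GgttBBnn=8 GgttBbNn=16 GgttBbnn=16 GgttbbNn=8 Ggttbbnn=8 ggTtBBNn=8 ggTtBBnn=8 ggTtBbNn=16 ggTtBbnn=16 ggTtbbNn=8 ggTtbbnn=8 ggttBBNn=8 ggttBBnn=8 ggttBbNn=16 ggttBbnn=16 ggttbbNn=8 ggttbbnn=8
G_ T_ bb N_ hits 8/256; gcd=8; 8÷8/256÷8 = 1/32

P(G_ T_ bb N_) = 1/32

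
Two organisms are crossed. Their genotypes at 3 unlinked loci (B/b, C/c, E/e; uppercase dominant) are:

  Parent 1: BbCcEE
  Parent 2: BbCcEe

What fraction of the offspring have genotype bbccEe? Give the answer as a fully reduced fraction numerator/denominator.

BbCcEE gametes: BCE×2, BcE×2, bCE×2, bcE×2
BbCcEe gametes: BCE×1, BCe×1, BcE×1, Bce×1, bCE×1, bCe×1, bcE×1, bce×1
BbCcEE×BbCcEe grid (8·8=64): BBCCEE=2 BBCCEe=2 BBCcEE=4 BBCcEe=4 BBccEE=2 BBccEe=2 BbCCEE=4 BbCCEe=4 BbCcEE=8 BbCcEe=8 BbccEE=4 BbccEe=4 bbCCEE=2 bbCCEe=2 bbCcEE=4 bbCcEe=4 bbccEE=2 bbccEe=2
bbccEe hits 2/64; gcd=2; 2÷2/64÷2 = 1/32

P(bbccEe) = 1/32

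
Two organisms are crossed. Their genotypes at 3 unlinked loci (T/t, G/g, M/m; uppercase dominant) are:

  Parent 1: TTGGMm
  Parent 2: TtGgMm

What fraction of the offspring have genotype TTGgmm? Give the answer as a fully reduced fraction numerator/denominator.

P(TTGgmm) = 1/16

TTGGMm gametes: TGM×4, TGm×4
TtGgMm gametes: TGM×1, TGm×1, TgM×1, Tgm×1, tGM×1, tGm×1, tgM×1, tgm×1
TTGGMm×TtGgMm grid (8·8=64): TTGGMM=4 TTGGMm=8 TTGGmm=4 TTGgMM=4 TTGgMm=8 TTGgmm=4 TtGGMM=4 TtGGMm=8 TtGGmm=4 TtGgMM=4 TtGgMm=8 TtGgmm=4
TTGgmm hits 4/64; gcd=4; 4÷4/64÷4 = 1/16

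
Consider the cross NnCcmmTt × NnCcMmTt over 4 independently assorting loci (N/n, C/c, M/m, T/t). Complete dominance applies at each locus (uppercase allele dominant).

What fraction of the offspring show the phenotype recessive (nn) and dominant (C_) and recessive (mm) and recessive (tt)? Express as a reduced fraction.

NnCcmmTt gametes: NCmT×2, NCmt×2, NcmT×2, Ncmt×2, nCmT×2, nCmt×2, ncmT×2, ncmt×2
NnCcMmTt gametes: NCMT×1, NCMt×1, NCmT×1, NCmt×1, NcMT×1, NcMt×1, NcmT×1, Ncmt×1, nCMT×1, nCMt×1, nCmT×1, nCmt×1, ncMT×1, ncMt×1, ncmT×1, ncmt×1
NnCcmmTt×NnCcMmTt grid (16·16=256): NNCCMmTT=2 NNCCMmTt=4 NNCCMmtt=2 NNCCmmTT=2 NNCCmmTt=4 NNCCmmtt=2 NNCcMmTT=4 NNCcMmTt=8 NNCcMmtt=4 NNCcmmTT=4 NNCcmmTt=8 NNCcmmtt=4 NNccMmTT=2 NNccMmTt=4 NNccMmtt=2 NNccmmTT=2 NNccmmTt=4 NNccmmtt=2 NnCCMmTT=4 NnCCMmTt=8 NnCCMmtt=4 NnCCmmTT=4 NnCCmmTt=8 NnCCmmtt=4 NnCcMmTT=8 NnCcMmTt=16 NnCcMmtt=8 NnCcmmTT=8 NnCcmmTt=16 NnCcmmtt=8 NnccMmTT=4 NnccMmTt=8 NnccMmtt=4 NnccmmTT=4 NnccmmTt=8 Nnccmmtt=4 nnCCMmTT=2 nnCCMmTt=4 nnCCMmtt=2 nnCCmmTT=2 nnCCmmTt=4 nnCCmmtt=2 nnCcMmTT=4 nnCcMmTt=8 nnCcMmtt=4 nnCcmmTT=4 nnCcmmTt=8 nnCcmmtt=4 nnccMmTT=2 nnccMmTt=4 nnccMmtt=2 nnccmmTT=2 nnccmmTt=4 nnccmmtt=2
nn C_ mm tt hits 6/256; gcd=2; 6÷2/256÷2 = 3/128

P(nn C_ mm tt) = 3/128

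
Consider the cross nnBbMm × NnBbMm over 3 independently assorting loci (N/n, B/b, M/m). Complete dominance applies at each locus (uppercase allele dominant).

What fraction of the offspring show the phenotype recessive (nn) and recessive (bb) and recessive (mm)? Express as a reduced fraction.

nnBbMm gametes: nBM×2, nBm×2, nbM×2, nbm×2
NnBbMm gametes: NBM×1, NBm×1, NbM×1, Nbm×1, nBM×1, nBm×1, nbM×1, nbm×1
nnBbMm×NnBbMm grid (8·8=64): NnBBMM=2 NnBBMm=4 NnBBmm=2 NnBbMM=4 NnBbMm=8 NnBbmm=4 NnbbMM=2 NnbbMm=4 Nnbbmm=2 nnBBMM=2 nnBBMm=4 nnBBmm=2 nnBbMM=4 nnBbMm=8 nnBbmm=4 nnbbMM=2 nnbbMm=4 nnbbmm=2
nn bb mm hits 2/64; gcd=2; 2÷2/64÷2 = 1/32

P(nn bb mm) = 1/32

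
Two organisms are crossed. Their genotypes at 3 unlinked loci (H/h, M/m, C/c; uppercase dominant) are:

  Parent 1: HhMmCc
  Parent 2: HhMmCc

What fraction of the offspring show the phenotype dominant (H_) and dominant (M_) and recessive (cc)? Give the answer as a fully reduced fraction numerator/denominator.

P(H_ M_ cc) = 9/64

HhMmCc gametes: HMC×1, HMc×1, HmC×1, Hmc×1, hMC×1, hMc×1, hmC×1, hmc×1
HhMmCc gametes: HMC×1, HMc×1, HmC×1, Hmc×1, hMC×1, hMc×1, hmC×1, hmc×1
HhMmCc×HhMmCc grid (8·8=64): HHMMCC=1 HHMMCc=2 HHMMcc=1 HHMmCC=2 HHMmCc=4 HHMmcc=2 HHmmCC=1 HHmmCc=2 HHmmcc=1 HhMMCC=2 HhMMCc=4 HhMMcc=2 HhMmCC=4 HhMmCc=8 HhMmcc=4 HhmmCC=2 HhmmCc=4 Hhmmcc=2 hhMMCC=1 hhMMCc=2 hhMMcc=1 hhMmCC=2 hhMmCc=4 hhMmcc=2 hhmmCC=1 hhmmCc=2 hhmmcc=1
H_ M_ cc hits 9/64; gcd=1; 9÷1/64÷1 = 9/64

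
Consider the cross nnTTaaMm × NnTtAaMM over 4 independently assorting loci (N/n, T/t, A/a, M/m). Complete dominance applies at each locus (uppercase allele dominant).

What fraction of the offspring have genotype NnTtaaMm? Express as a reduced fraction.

P(NnTtaaMm) = 1/16

nnTTaaMm gametes: nTaM×8, nTam×8
NnTtAaMM gametes: NTAM×2, NTaM×2, NtAM×2, NtaM×2, nTAM×2, nTaM×2, ntAM×2, ntaM×2
nnTTaaMm×NnTtAaMM grid (16·16=256): NnTTAaMM=16 NnTTAaMm=16 NnTTaaMM=16 NnTTaaMm=16 NnTtAaMM=16 NnTtAaMm=16 NnTtaaMM=16 NnTtaaMm=16 nnTTAaMM=16 nnTTAaMm=16 nnTTaaMM=16 nnTTaaMm=16 nnTtAaMM=16 nnTtAaMm=16 nnTtaaMM=16 nnTtaaMm=16
NnTtaaMm hits 16/256; gcd=16; 16÷16/256÷16 = 1/16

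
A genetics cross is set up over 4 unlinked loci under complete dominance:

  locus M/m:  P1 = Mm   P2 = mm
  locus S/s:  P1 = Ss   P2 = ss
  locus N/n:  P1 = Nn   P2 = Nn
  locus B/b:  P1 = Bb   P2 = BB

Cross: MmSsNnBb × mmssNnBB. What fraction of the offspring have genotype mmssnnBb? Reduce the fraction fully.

MmSsNnBb gametes: MSNB×1, MSNb×1, MSnB×1, MSnb×1, MsNB×1, MsNb×1, MsnB×1, Msnb×1, mSNB×1, mSNb×1, mSnB×1, mSnb×1, msNB×1, msNb×1, msnB×1, msnb×1
mmssNnBB gametes: msNB×8, msnB×8
MmSsNnBb×mmssNnBB grid (16·16=256): MmSsNNBB=8 MmSsNNBb=8 MmSsNnBB=16 MmSsNnBb=16 MmSsnnBB=8 MmSsnnBb=8 MmssNNBB=8 MmssNNBb=8 MmssNnBB=16 MmssNnBb=16 MmssnnBB=8 MmssnnBb=8 mmSsNNBB=8 mmSsNNBb=8 mmSsNnBB=16 mmSsNnBb=16 mmSsnnBB=8 mmSsnnBb=8 mmssNNBB=8 mmssNNBb=8 mmssNnBB=16 mmssNnBb=16 mmssnnBB=8 mmssnnBb=8
mmssnnBb hits 8/256; gcd=8; 8÷8/256÷8 = 1/32

P(mmssnnBb) = 1/32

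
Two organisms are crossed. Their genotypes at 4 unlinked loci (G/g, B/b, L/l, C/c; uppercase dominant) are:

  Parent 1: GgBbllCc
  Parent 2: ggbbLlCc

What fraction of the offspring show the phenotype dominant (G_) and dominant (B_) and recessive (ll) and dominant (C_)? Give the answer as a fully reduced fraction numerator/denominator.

GgBbllCc gametes: GBlC×2, GBlc×2, GblC×2, Gblc×2, gBlC×2, gBlc×2, gblC×2, gblc×2
ggbbLlCc gametes: gbLC×4, gbLc×4, gblC×4, gblc×4
GgBbllCc×ggbbLlCc grid (16·16=256): GgBbLlCC=8 GgBbLlCc=16 GgBbLlcc=8 GgBbllCC=8 GgBbllCc=16 GgBbllcc=8 GgbbLlCC=8 GgbbLlCc=16 GgbbLlcc=8 GgbbllCC=8 GgbbllCc=16 Ggbbllcc=8 ggBbLlCC=8 ggBbLlCc=16 ggBbLlcc=8 ggBbllCC=8 ggBbllCc=16 ggBbllcc=8 ggbbLlCC=8 ggbbLlCc=16 ggbbLlcc=8 ggbbllCC=8 ggbbllCc=16 ggbbllcc=8
G_ B_ ll C_ hits 24/256; gcd=8; 24÷8/256÷8 = 3/32

P(G_ B_ ll C_) = 3/32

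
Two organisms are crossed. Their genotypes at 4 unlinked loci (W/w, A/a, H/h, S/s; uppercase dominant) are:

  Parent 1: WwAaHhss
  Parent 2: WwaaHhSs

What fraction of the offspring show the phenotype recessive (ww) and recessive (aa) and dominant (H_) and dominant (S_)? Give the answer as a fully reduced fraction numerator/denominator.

WwAaHhss gametes: WAHs×2, WAhs×2, WaHs×2, Wahs×2, wAHs×2, wAhs×2, waHs×2, wahs×2
WwaaHhSs gametes: WaHS×2, WaHs×2, WahS×2, Wahs×2, waHS×2, waHs×2, wahS×2, wahs×2
WwAaHhss×WwaaHhSs grid (16·16=256): WWAaHHSs=4 WWAaHHss=4 WWAaHhSs=8 WWAaHhss=8 WWAahhSs=4 WWAahhss=4 WWaaHHSs=4 WWaaHHss=4 WWaaHhSs=8 WWaaHhss=8 WWaahhSs=4 WWaahhss=4 WwAaHHSs=8 WwAaHHss=8 WwAaHhSs=16 WwAaHhss=16 WwAahhSs=8 WwAahhss=8 WwaaHHSs=8 WwaaHHss=8 WwaaHhSs=16 WwaaHhss=16 WwaahhSs=8 Wwaahhss=8 wwAaHHSs=4 wwAaHHss=4 wwAaHhSs=8 wwAaHhss=8 wwAahhSs=4 wwAahhss=4 wwaaHHSs=4 wwaaHHss=4 wwaaHhSs=8 wwaaHhss=8 wwaahhSs=4 wwaahhss=4
ww aa H_ S_ hits 12/256; gcd=4; 12÷4/256÷4 = 3/64

P(ww aa H_ S_) = 3/64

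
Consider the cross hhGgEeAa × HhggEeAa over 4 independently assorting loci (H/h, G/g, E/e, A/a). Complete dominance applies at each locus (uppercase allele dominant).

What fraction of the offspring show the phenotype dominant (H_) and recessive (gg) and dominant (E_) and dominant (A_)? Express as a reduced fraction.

hhGgEeAa gametes: hGEA×2, hGEa×2, hGeA×2, hGea×2, hgEA×2, hgEa×2, hgeA×2, hgea×2
HhggEeAa gametes: HgEA×2, HgEa×2, HgeA×2, Hgea×2, hgEA×2, hgEa×2, hgeA×2, hgea×2
hhGgEeAa×HhggEeAa grid (16·16=256): HhGgEEAA=4 HhGgEEAa=8 HhGgEEaa=4 HhGgEeAA=8 HhGgEeAa=16 HhGgEeaa=8 HhGgeeAA=4 HhGgeeAa=8 HhGgeeaa=4 HhggEEAA=4 HhggEEAa=8 HhggEEaa=4 HhggEeAA=8 HhggEeAa=16 HhggEeaa=8 HhggeeAA=4 HhggeeAa=8 Hhggeeaa=4 hhGgEEAA=4 hhGgEEAa=8 hhGgEEaa=4 hhGgEeAA=8 hhGgEeAa=16 hhGgEeaa=8 hhGgeeAA=4 hhGgeeAa=8 hhGgeeaa=4 hhggEEAA=4 hhggEEAa=8 hhggEEaa=4 hhggEeAA=8 hhggEeAa=16 hhggEeaa=8 hhggeeAA=4 hhggeeAa=8 hhggeeaa=4
H_ gg E_ A_ hits 36/256; gcd=4; 36÷4/256÷4 = 9/64

P(H_ gg E_ A_) = 9/64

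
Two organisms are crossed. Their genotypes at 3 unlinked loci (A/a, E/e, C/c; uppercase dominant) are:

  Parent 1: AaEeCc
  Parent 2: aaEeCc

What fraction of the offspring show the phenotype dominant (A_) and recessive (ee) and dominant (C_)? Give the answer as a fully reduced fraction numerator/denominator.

AaEeCc gametes: AEC×1, AEc×1, AeC×1, Aec×1, aEC×1, aEc×1, aeC×1, aec×1
aaEeCc gametes: aEC×2, aEc×2, aeC×2, aec×2
AaEeCc×aaEeCc grid (8·8=64): AaEECC=2 AaEECc=4 AaEEcc=2 AaEeCC=4 AaEeCc=8 AaEecc=4 AaeeCC=2 AaeeCc=4 Aaeecc=2 aaEECC=2 aaEECc=4 aaEEcc=2 aaEeCC=4 aaEeCc=8 aaEecc=4 aaeeCC=2 aaeeCc=4 aaeecc=2
A_ ee C_ hits 6/64; gcd=2; 6÷2/64÷2 = 3/32

P(A_ ee C_) = 3/32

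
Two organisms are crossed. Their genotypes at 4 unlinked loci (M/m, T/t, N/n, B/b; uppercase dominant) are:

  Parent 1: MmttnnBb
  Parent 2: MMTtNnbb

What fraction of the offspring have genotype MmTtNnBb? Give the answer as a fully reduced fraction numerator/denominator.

MmttnnBb gametes: MtnB×4, Mtnb×4, mtnB×4, mtnb×4
MMTtNnbb gametes: MTNb×4, MTnb×4, MtNb×4, Mtnb×4
MmttnnBb×MMTtNnbb grid (16·16=256): MMTtNnBb=16 MMTtNnbb=16 MMTtnnBb=16 MMTtnnbb=16 MMttNnBb=16 MMttNnbb=16 MMttnnBb=16 MMttnnbb=16 MmTtNnBb=16 MmTtNnbb=16 MmTtnnBb=16 MmTtnnbb=16 MmttNnBb=16 MmttNnbb=16 MmttnnBb=16 Mmttnnbb=16
MmTtNnBb hits 16/256; gcd=16; 16÷16/256÷16 = 1/16

P(MmTtNnBb) = 1/16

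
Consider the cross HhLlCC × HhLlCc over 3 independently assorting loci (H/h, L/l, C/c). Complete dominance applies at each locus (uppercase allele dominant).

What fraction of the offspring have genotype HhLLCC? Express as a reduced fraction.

HhLlCC gametes: HLC×2, HlC×2, hLC×2, hlC×2
HhLlCc gametes: HLC×1, HLc×1, HlC×1, Hlc×1, hLC×1, hLc×1, hlC×1, hlc×1
HhLlCC×HhLlCc grid (8·8=64): HHLLCC=2 HHLLCc=2 HHLlCC=4 HHLlCc=4 HHllCC=2 HHllCc=2 HhLLCC=4 HhLLCc=4 HhLlCC=8 HhLlCc=8 HhllCC=4 HhllCc=4 hhLLCC=2 hhLLCc=2 hhLlCC=4 hhLlCc=4 hhllCC=2 hhllCc=2
HhLLCC hits 4/64; gcd=4; 4÷4/64÷4 = 1/16

P(HhLLCC) = 1/16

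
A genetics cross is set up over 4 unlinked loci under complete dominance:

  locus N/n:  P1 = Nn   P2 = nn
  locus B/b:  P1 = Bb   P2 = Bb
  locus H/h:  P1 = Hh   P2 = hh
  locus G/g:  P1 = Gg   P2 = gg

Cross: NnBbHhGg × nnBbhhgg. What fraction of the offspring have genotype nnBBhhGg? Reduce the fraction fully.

NnBbHhGg gametes: NBHG×1, NBHg×1, NBhG×1, NBhg×1, NbHG×1, NbHg×1, NbhG×1, Nbhg×1, nBHG×1, nBHg×1, nBhG×1, nBhg×1, nbHG×1, nbHg×1, nbhG×1, nbhg×1
nnBbhhgg gametes: nBhg×8, nbhg×8
NnBbHhGg×nnBbhhgg grid (16·16=256): NnBBHhGg=8 NnBBHhgg=8 NnBBhhGg=8 NnBBhhgg=8 NnBbHhGg=16 NnBbHhgg=16 NnBbhhGg=16 NnBbhhgg=16 NnbbHhGg=8 NnbbHhgg=8 NnbbhhGg=8 Nnbbhhgg=8 nnBBHhGg=8 nnBBHhgg=8 nnBBhhGg=8 nnBBhhgg=8 nnBbHhGg=16 nnBbHhgg=16 nnBbhhGg=16 nnBbhhgg=16 nnbbHhGg=8 nnbbHhgg=8 nnbbhhGg=8 nnbbhhgg=8
nnBBhhGg hits 8/256; gcd=8; 8÷8/256÷8 = 1/32

P(nnBBhhGg) = 1/32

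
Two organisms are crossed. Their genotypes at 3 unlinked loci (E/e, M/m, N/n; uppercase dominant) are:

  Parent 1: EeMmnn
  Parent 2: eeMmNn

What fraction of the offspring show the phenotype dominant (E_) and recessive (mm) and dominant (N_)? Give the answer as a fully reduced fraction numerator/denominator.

P(E_ mm N_) = 1/16

EeMmnn gametes: EMn×2, Emn×2, eMn×2, emn×2
eeMmNn gametes: eMN×2, eMn×2, emN×2, emn×2
EeMmnn×eeMmNn grid (8·8=64): EeMMNn=4 EeMMnn=4 EeMmNn=8 EeMmnn=8 EemmNn=4 Eemmnn=4 eeMMNn=4 eeMMnn=4 eeMmNn=8 eeMmnn=8 eemmNn=4 eemmnn=4
E_ mm N_ hits 4/64; gcd=4; 4÷4/64÷4 = 1/16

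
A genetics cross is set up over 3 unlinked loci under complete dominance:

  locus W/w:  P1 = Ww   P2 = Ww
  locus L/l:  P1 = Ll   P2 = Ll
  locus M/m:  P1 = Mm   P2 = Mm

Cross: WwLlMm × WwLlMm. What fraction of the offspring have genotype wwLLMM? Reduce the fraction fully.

P(wwLLMM) = 1/64

WwLlMm gametes: WLM×1, WLm×1, WlM×1, Wlm×1, wLM×1, wLm×1, wlM×1, wlm×1
WwLlMm gametes: WLM×1, WLm×1, WlM×1, Wlm×1, wLM×1, wLm×1, wlM×1, wlm×1
WwLlMm×WwLlMm grid (8·8=64): WWLLMM=1 WWLLMm=2 WWLLmm=1 WWLlMM=2 WWLlMm=4 WWLlmm=2 WWllMM=1 WWllMm=2 WWllmm=1 WwLLMM=2 WwLLMm=4 WwLLmm=2 WwLlMM=4 WwLlMm=8 WwLlmm=4 WwllMM=2 WwllMm=4 Wwllmm=2 wwLLMM=1 wwLLMm=2 wwLLmm=1 wwLlMM=2 wwLlMm=4 wwLlmm=2 wwllMM=1 wwllMm=2 wwllmm=1
wwLLMM hits 1/64; gcd=1; 1÷1/64÷1 = 1/64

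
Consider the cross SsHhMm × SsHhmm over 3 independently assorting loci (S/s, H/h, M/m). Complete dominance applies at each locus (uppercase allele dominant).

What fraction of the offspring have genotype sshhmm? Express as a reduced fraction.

SsHhMm gametes: SHM×1, SHm×1, ShM×1, Shm×1, sHM×1, sHm×1, shM×1, shm×1
SsHhmm gametes: SHm×2, Shm×2, sHm×2, shm×2
SsHhMm×SsHhmm grid (8·8=64): SSHHMm=2 SSHHmm=2 SSHhMm=4 SSHhmm=4 SShhMm=2 SShhmm=2 SsHHMm=4 SsHHmm=4 SsHhMm=8 SsHhmm=8 SshhMm=4 Sshhmm=4 ssHHMm=2 ssHHmm=2 ssHhMm=4 ssHhmm=4 sshhMm=2 sshhmm=2
sshhmm hits 2/64; gcd=2; 2÷2/64÷2 = 1/32

P(sshhmm) = 1/32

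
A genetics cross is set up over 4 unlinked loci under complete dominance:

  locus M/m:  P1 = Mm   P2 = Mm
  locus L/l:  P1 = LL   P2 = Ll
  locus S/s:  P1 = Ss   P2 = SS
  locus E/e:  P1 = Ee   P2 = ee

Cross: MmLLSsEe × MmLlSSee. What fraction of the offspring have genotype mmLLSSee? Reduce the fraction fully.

MmLLSsEe gametes: MLSE×2, MLSe×2, MLsE×2, MLse×2, mLSE×2, mLSe×2, mLsE×2, mLse×2
MmLlSSee gametes: MLSe×4, MlSe×4, mLSe×4, mlSe×4
MmLLSsEe×MmLlSSee grid (16·16=256): MMLLSSEe=8 MMLLSSee=8 MMLLSsEe=8 MMLLSsee=8 MMLlSSEe=8 MMLlSSee=8 MMLlSsEe=8 MMLlSsee=8 MmLLSSEe=16 MmLLSSee=16 MmLLSsEe=16 MmLLSsee=16 MmLlSSEe=16 MmLlSSee=16 MmLlSsEe=16 MmLlSsee=16 mmLLSSEe=8 mmLLSSee=8 mmLLSsEe=8 mmLLSsee=8 mmLlSSEe=8 mmLlSSee=8 mmLlSsEe=8 mmLlSsee=8
mmLLSSee hits 8/256; gcd=8; 8÷8/256÷8 = 1/32

P(mmLLSSee) = 1/32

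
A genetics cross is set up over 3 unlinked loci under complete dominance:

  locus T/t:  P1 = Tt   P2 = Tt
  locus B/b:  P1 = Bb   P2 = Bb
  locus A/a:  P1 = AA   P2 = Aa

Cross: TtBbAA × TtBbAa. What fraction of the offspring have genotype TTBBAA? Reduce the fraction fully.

P(TTBBAA) = 1/32

TtBbAA gametes: TBA×2, TbA×2, tBA×2, tbA×2
TtBbAa gametes: TBA×1, TBa×1, TbA×1, Tba×1, tBA×1, tBa×1, tbA×1, tba×1
TtBbAA×TtBbAa grid (8·8=64): TTBBAA=2 TTBBAa=2 TTBbAA=4 TTBbAa=4 TTbbAA=2 TTbbAa=2 TtBBAA=4 TtBBAa=4 TtBbAA=8 TtBbAa=8 TtbbAA=4 TtbbAa=4 ttBBAA=2 ttBBAa=2 ttBbAA=4 ttBbAa=4 ttbbAA=2 ttbbAa=2
TTBBAA hits 2/64; gcd=2; 2÷2/64÷2 = 1/32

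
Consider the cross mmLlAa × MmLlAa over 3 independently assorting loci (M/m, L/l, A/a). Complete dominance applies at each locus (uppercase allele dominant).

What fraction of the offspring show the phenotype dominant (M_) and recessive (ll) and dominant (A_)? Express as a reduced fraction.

mmLlAa gametes: mLA×2, mLa×2, mlA×2, mla×2
MmLlAa gametes: MLA×1, MLa×1, MlA×1, Mla×1, mLA×1, mLa×1, mlA×1, mla×1
mmLlAa×MmLlAa grid (8·8=64): MmLLAA=2 MmLLAa=4 MmLLaa=2 MmLlAA=4 MmLlAa=8 MmLlaa=4 MmllAA=2 MmllAa=4 Mmllaa=2 mmLLAA=2 mmLLAa=4 mmLLaa=2 mmLlAA=4 mmLlAa=8 mmLlaa=4 mmllAA=2 mmllAa=4 mmllaa=2
M_ ll A_ hits 6/64; gcd=2; 6÷2/64÷2 = 3/32

P(M_ ll A_) = 3/32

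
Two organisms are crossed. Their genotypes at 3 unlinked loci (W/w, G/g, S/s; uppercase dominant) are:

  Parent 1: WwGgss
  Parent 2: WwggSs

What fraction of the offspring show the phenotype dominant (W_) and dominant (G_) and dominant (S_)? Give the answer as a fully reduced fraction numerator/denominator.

WwGgss gametes: WGs×2, Wgs×2, wGs×2, wgs×2
WwggSs gametes: WgS×2, Wgs×2, wgS×2, wgs×2
WwGgss×WwggSs grid (8·8=64): WWGgSs=4 WWGgss=4 WWggSs=4 WWggss=4 WwGgSs=8 WwGgss=8 WwggSs=8 Wwggss=8 wwGgSs=4 wwGgss=4 wwggSs=4 wwggss=4
W_ G_ S_ hits 12/64; gcd=4; 12÷4/64÷4 = 3/16

P(W_ G_ S_) = 3/16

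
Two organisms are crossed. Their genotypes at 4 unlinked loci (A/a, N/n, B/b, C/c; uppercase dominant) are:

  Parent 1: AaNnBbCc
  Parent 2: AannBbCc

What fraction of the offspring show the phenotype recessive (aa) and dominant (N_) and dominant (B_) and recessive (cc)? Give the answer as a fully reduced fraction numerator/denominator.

AaNnBbCc gametes: ANBC×1, ANBc×1, ANbC×1, ANbc×1, AnBC×1, AnBc×1, AnbC×1, Anbc×1, aNBC×1, aNBc×1, aNbC×1, aNbc×1, anBC×1, anBc×1, anbC×1, anbc×1
AannBbCc gametes: AnBC×2, AnBc×2, AnbC×2, Anbc×2, anBC×2, anBc×2, anbC×2, anbc×2
AaNnBbCc×AannBbCc grid (16·16=256): AANnBBCC=2 AANnBBCc=4 AANnBBcc=2 AANnBbCC=4 AANnBbCc=8 AANnBbcc=4 AANnbbCC=2 AANnbbCc=4 AANnbbcc=2 AAnnBBCC=2 AAnnBBCc=4 AAnnBBcc=2 AAnnBbCC=4 AAnnBbCc=8 AAnnBbcc=4 AAnnbbCC=2 AAnnbbCc=4 AAnnbbcc=2 AaNnBBCC=4 AaNnBBCc=8 AaNnBBcc=4 AaNnBbCC=8 AaNnBbCc=16 AaNnBbcc=8 AaNnbbCC=4 AaNnbbCc=8 AaNnbbcc=4 AannBBCC=4 AannBBCc=8 AannBBcc=4 AannBbCC=8 AannBbCc=16 AannBbcc=8 AannbbCC=4 AannbbCc=8 Aannbbcc=4 aaNnBBCC=2 aaNnBBCc=4 aaNnBBcc=2 aaNnBbCC=4 aaNnBbCc=8 aaNnBbcc=4 aaNnbbCC=2 aaNnbbCc=4 aaNnbbcc=2 aannBBCC=2 aannBBCc=4 aannBBcc=2 aannBbCC=4 aannBbCc=8 aannBbcc=4 aannbbCC=2 aannbbCc=4 aannbbcc=2
aa N_ B_ cc hits 6/256; gcd=2; 6÷2/256÷2 = 3/128

P(aa N_ B_ cc) = 3/128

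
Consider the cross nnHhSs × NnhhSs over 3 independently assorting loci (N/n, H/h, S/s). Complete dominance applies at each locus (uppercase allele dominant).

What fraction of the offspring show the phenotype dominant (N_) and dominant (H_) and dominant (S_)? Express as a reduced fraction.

nnHhSs gametes: nHS×2, nHs×2, nhS×2, nhs×2
NnhhSs gametes: NhS×2, Nhs×2, nhS×2, nhs×2
nnHhSs×NnhhSs grid (8·8=64): NnHhSS=4 NnHhSs=8 NnHhss=4 NnhhSS=4 NnhhSs=8 Nnhhss=4 nnHhSS=4 nnHhSs=8 nnHhss=4 nnhhSS=4 nnhhSs=8 nnhhss=4
N_ H_ S_ hits 12/64; gcd=4; 12÷4/64÷4 = 3/16

P(N_ H_ S_) = 3/16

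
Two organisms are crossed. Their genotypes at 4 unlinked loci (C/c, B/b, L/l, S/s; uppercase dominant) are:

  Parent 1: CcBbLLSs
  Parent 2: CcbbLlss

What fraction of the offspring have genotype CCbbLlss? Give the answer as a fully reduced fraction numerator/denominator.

CcBbLLSs gametes: CBLS×2, CBLs×2, CbLS×2, CbLs×2, cBLS×2, cBLs×2, cbLS×2, cbLs×2
CcbbLlss gametes: CbLs×4, Cbls×4, cbLs×4, cbls×4
CcBbLLSs×CcbbLlss grid (16·16=256): CCBbLLSs=8 CCBbLLss=8 CCBbLlSs=8 CCBbLlss=8 CCbbLLSs=8 CCbbLLss=8 CCbbLlSs=8 CCbbLlss=8 CcBbLLSs=16 CcBbLLss=16 CcBbLlSs=16 CcBbLlss=16 CcbbLLSs=16 CcbbLLss=16 CcbbLlSs=16 CcbbLlss=16 ccBbLLSs=8 ccBbLLss=8 ccBbLlSs=8 ccBbLlss=8 ccbbLLSs=8 ccbbLLss=8 ccbbLlSs=8 ccbbLlss=8
CCbbLlss hits 8/256; gcd=8; 8÷8/256÷8 = 1/32

P(CCbbLlss) = 1/32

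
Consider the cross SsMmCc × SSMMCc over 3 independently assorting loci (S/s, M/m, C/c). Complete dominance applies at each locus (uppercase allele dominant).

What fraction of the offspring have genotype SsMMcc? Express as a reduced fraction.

SsMmCc gametes: SMC×1, SMc×1, SmC×1, Smc×1, sMC×1, sMc×1, smC×1, smc×1
SSMMCc gametes: SMC×4, SMc×4
SsMmCc×SSMMCc grid (8·8=64): SSMMCC=4 SSMMCc=8 SSMMcc=4 SSMmCC=4 SSMmCc=8 SSMmcc=4 SsMMCC=4 SsMMCc=8 SsMMcc=4 SsMmCC=4 SsMmCc=8 SsMmcc=4
SsMMcc hits 4/64; gcd=4; 4÷4/64÷4 = 1/16

P(SsMMcc) = 1/16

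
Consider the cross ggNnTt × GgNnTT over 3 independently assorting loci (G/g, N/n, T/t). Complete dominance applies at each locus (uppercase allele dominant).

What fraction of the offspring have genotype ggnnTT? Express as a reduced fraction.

P(ggnnTT) = 1/16

ggNnTt gametes: gNT×2, gNt×2, gnT×2, gnt×2
GgNnTT gametes: GNT×2, GnT×2, gNT×2, gnT×2
ggNnTt×GgNnTT grid (8·8=64): GgNNTT=4 GgNNTt=4 GgNnTT=8 GgNnTt=8 GgnnTT=4 GgnnTt=4 ggNNTT=4 ggNNTt=4 ggNnTT=8 ggNnTt=8 ggnnTT=4 ggnnTt=4
ggnnTT hits 4/64; gcd=4; 4÷4/64÷4 = 1/16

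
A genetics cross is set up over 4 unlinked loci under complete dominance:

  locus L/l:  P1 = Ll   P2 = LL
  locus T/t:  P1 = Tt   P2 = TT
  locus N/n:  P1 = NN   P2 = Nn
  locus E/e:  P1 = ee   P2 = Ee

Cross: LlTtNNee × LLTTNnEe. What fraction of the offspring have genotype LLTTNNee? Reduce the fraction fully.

LlTtNNee gametes: LTNe×4, LtNe×4, lTNe×4, ltNe×4
LLTTNnEe gametes: LTNE×4, LTNe×4, LTnE×4, LTne×4
LlTtNNee×LLTTNnEe grid (16·16=256): LLTTNNEe=16 LLTTNNee=16 LLTTNnEe=16 LLTTNnee=16 LLTtNNEe=16 LLTtNNee=16 LLTtNnEe=16 LLTtNnee=16 LlTTNNEe=16 LlTTNNee=16 LlTTNnEe=16 LlTTNnee=16 LlTtNNEe=16 LlTtNNee=16 LlTtNnEe=16 LlTtNnee=16
LLTTNNee hits 16/256; gcd=16; 16÷16/256÷16 = 1/16

P(LLTTNNee) = 1/16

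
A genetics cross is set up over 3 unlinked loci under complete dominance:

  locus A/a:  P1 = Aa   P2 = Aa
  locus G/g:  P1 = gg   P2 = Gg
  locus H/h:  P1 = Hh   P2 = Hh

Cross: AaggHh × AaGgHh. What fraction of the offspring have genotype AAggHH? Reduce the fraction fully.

P(AAggHH) = 1/32

AaggHh gametes: AgH×2, Agh×2, agH×2, agh×2
AaGgHh gametes: AGH×1, AGh×1, AgH×1, Agh×1, aGH×1, aGh×1, agH×1, agh×1
AaggHh×AaGgHh grid (8·8=64): AAGgHH=2 AAGgHh=4 AAGghh=2 AAggHH=2 AAggHh=4 AAgghh=2 AaGgHH=4 AaGgHh=8 AaGghh=4 AaggHH=4 AaggHh=8 Aagghh=4 aaGgHH=2 aaGgHh=4 aaGghh=2 aaggHH=2 aaggHh=4 aagghh=2
AAggHH hits 2/64; gcd=2; 2÷2/64÷2 = 1/32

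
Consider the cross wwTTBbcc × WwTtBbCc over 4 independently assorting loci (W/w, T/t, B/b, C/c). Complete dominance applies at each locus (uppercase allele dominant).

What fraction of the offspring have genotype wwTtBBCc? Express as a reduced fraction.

wwTTBbcc gametes: wTBc×8, wTbc×8
WwTtBbCc gametes: WTBC×1, WTBc×1, WTbC×1, WTbc×1, WtBC×1, WtBc×1, WtbC×1, Wtbc×1, wTBC×1, wTBc×1, wTbC×1, wTbc×1, wtBC×1, wtBc×1, wtbC×1, wtbc×1
wwTTBbcc×WwTtBbCc grid (16·16=256): WwTTBBCc=8 WwTTBBcc=8 WwTTBbCc=16 WwTTBbcc=16 WwTTbbCc=8 WwTTbbcc=8 WwTtBBCc=8 WwTtBBcc=8 WwTtBbCc=16 WwTtBbcc=16 WwTtbbCc=8 WwTtbbcc=8 wwTTBBCc=8 wwTTBBcc=8 wwTTBbCc=16 wwTTBbcc=16 wwTTbbCc=8 wwTTbbcc=8 wwTtBBCc=8 wwTtBBcc=8 wwTtBbCc=16 wwTtBbcc=16 wwTtbbCc=8 wwTtbbcc=8
wwTtBBCc hits 8/256; gcd=8; 8÷8/256÷8 = 1/32

P(wwTtBBCc) = 1/32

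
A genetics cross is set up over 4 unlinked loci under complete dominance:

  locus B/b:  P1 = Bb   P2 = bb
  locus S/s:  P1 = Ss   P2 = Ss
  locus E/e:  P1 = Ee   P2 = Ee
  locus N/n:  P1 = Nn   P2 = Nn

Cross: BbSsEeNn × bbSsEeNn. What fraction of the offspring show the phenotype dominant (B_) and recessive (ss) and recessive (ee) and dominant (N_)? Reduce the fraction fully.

BbSsEeNn gametes: BSEN×1, BSEn×1, BSeN×1, BSen×1, BsEN×1, BsEn×1, BseN×1, Bsen×1, bSEN×1, bSEn×1, bSeN×1, bSen×1, bsEN×1, bsEn×1, bseN×1, bsen×1
bbSsEeNn gametes: bSEN×2, bSEn×2, bSeN×2, bSen×2, bsEN×2, bsEn×2, bseN×2, bsen×2
BbSsEeNn×bbSsEeNn grid (16·16=256): BbSSEENN=2 BbSSEENn=4 BbSSEEnn=2 BbSSEeNN=4 BbSSEeNn=8 BbSSEenn=4 BbSSeeNN=2 BbSSeeNn=4 BbSSeenn=2 BbSsEENN=4 BbSsEENn=8 BbSsEEnn=4 BbSsEeNN=8 BbSsEeNn=16 BbSsEenn=8 BbSseeNN=4 BbSseeNn=8 BbSseenn=4 BbssEENN=2 BbssEENn=4 BbssEEnn=2 BbssEeNN=4 BbssEeNn=8 BbssEenn=4 BbsseeNN=2 BbsseeNn=4 Bbsseenn=2 bbSSEENN=2 bbSSEENn=4 bbSSEEnn=2 bbSSEeNN=4 bbSSEeNn=8 bbSSEenn=4 bbSSeeNN=2 bbSSeeNn=4 bbSSeenn=2 bbSsEENN=4 bbSsEENn=8 bbSsEEnn=4 bbSsEeNN=8 bbSsEeNn=16 bbSsEenn=8 bbSseeNN=4 bbSseeNn=8 bbSseenn=4 bbssEENN=2 bbssEENn=4 bbssEEnn=2 bbssEeNN=4 bbssEeNn=8 bbssEenn=4 bbsseeNN=2 bbsseeNn=4 bbsseenn=2
B_ ss ee N_ hits 6/256; gcd=2; 6÷2/256÷2 = 3/128

P(B_ ss ee N_) = 3/128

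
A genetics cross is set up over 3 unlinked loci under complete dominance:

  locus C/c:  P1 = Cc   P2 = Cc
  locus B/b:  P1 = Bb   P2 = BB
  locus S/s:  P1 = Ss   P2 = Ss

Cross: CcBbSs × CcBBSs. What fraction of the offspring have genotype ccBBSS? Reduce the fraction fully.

P(ccBBSS) = 1/32

CcBbSs gametes: CBS×1, CBs×1, CbS×1, Cbs×1, cBS×1, cBs×1, cbS×1, cbs×1
CcBBSs gametes: CBS×2, CBs×2, cBS×2, cBs×2
CcBbSs×CcBBSs grid (8·8=64): CCBBSS=2 CCBBSs=4 CCBBss=2 CCBbSS=2 CCBbSs=4 CCBbss=2 CcBBSS=4 CcBBSs=8 CcBBss=4 CcBbSS=4 CcBbSs=8 CcBbss=4 ccBBSS=2 ccBBSs=4 ccBBss=2 ccBbSS=2 ccBbSs=4 ccBbss=2
ccBBSS hits 2/64; gcd=2; 2÷2/64÷2 = 1/32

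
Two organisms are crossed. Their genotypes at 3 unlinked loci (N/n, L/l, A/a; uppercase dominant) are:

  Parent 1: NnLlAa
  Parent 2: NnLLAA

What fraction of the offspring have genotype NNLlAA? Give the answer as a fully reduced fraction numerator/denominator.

NnLlAa gametes: NLA×1, NLa×1, NlA×1, Nla×1, nLA×1, nLa×1, nlA×1, nla×1
NnLLAA gametes: NLA×4, nLA×4
NnLlAa×NnLLAA grid (8·8=64): NNLLAA=4 NNLLAa=4 NNLlAA=4 NNLlAa=4 NnLLAA=8 NnLLAa=8 NnLlAA=8 NnLlAa=8 nnLLAA=4 nnLLAa=4 nnLlAA=4 nnLlAa=4
NNLlAA hits 4/64; gcd=4; 4÷4/64÷4 = 1/16

P(NNLlAA) = 1/16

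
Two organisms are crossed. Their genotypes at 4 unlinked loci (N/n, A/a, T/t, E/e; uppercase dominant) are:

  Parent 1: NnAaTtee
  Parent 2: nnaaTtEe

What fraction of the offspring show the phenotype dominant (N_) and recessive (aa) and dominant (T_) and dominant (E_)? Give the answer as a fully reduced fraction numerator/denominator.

P(N_ aa T_ E_) = 3/32

NnAaTtee gametes: NATe×2, NAte×2, NaTe×2, Nate×2, nATe×2, nAte×2, naTe×2, nate×2
nnaaTtEe gametes: naTE×4, naTe×4, natE×4, nate×4
NnAaTtee×nnaaTtEe grid (16·16=256): NnAaTTEe=8 NnAaTTee=8 NnAaTtEe=16 NnAaTtee=16 NnAattEe=8 NnAattee=8 NnaaTTEe=8 NnaaTTee=8 NnaaTtEe=16 NnaaTtee=16 NnaattEe=8 Nnaattee=8 nnAaTTEe=8 nnAaTTee=8 nnAaTtEe=16 nnAaTtee=16 nnAattEe=8 nnAattee=8 nnaaTTEe=8 nnaaTTee=8 nnaaTtEe=16 nnaaTtee=16 nnaattEe=8 nnaattee=8
N_ aa T_ E_ hits 24/256; gcd=8; 24÷8/256÷8 = 3/32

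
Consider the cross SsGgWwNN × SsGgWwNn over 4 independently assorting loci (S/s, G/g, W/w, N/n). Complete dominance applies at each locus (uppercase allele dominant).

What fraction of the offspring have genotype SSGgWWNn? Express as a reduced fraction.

SsGgWwNN gametes: SGWN×2, SGwN×2, SgWN×2, SgwN×2, sGWN×2, sGwN×2, sgWN×2, sgwN×2
SsGgWwNn gametes: SGWN×1, SGWn×1, SGwN×1, SGwn×1, SgWN×1, SgWn×1, SgwN×1, Sgwn×1, sGWN×1, sGWn×1, sGwN×1, sGwn×1, sgWN×1, sgWn×1, sgwN×1, sgwn×1
SsGgWwNN×SsGgWwNn grid (16·16=256): SSGGWWNN=2 SSGGWWNn=2 SSGGWwNN=4 SSGGWwNn=4 SSGGwwNN=2 SSGGwwNn=2 SSGgWWNN=4 SSGgWWNn=4 SSGgWwNN=8 SSGgWwNn=8 SSGgwwNN=4 SSGgwwNn=4 SSggWWNN=2 SSggWWNn=2 SSggWwNN=4 SSggWwNn=4 SSggwwNN=2 SSggwwNn=2 SsGGWWNN=4 SsGGWWNn=4 SsGGWwNN=8 SsGGWwNn=8 SsGGwwNN=4 SsGGwwNn=4 SsGgWWNN=8 SsGgWWNn=8 SsGgWwNN=16 SsGgWwNn=16 SsGgwwNN=8 SsGgwwNn=8 SsggWWNN=4 SsggWWNn=4 SsggWwNN=8 SsggWwNn=8 SsggwwNN=4 SsggwwNn=4 ssGGWWNN=2 ssGGWWNn=2 ssGGWwNN=4 ssGGWwNn=4 ssGGwwNN=2 ssGGwwNn=2 ssGgWWNN=4 ssGgWWNn=4 ssGgWwNN=8 ssGgWwNn=8 ssGgwwNN=4 ssGgwwNn=4 ssggWWNN=2 ssggWWNn=2 ssggWwNN=4 ssggWwNn=4 ssggwwNN=2 ssggwwNn=2
SSGgWWNn hits 4/256; gcd=4; 4÷4/256÷4 = 1/64

P(SSGgWWNn) = 1/64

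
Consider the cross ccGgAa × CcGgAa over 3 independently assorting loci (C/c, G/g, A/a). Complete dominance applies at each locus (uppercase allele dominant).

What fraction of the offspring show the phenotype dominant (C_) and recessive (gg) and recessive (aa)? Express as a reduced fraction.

ccGgAa gametes: cGA×2, cGa×2, cgA×2, cga×2
CcGgAa gametes: CGA×1, CGa×1, CgA×1, Cga×1, cGA×1, cGa×1, cgA×1, cga×1
ccGgAa×CcGgAa grid (8·8=64): CcGGAA=2 CcGGAa=4 CcGGaa=2 CcGgAA=4 CcGgAa=8 CcGgaa=4 CcggAA=2 CcggAa=4 Ccggaa=2 ccGGAA=2 ccGGAa=4 ccGGaa=2 ccGgAA=4 ccGgAa=8 ccGgaa=4 ccggAA=2 ccggAa=4 ccggaa=2
C_ gg aa hits 2/64; gcd=2; 2÷2/64÷2 = 1/32

P(C_ gg aa) = 1/32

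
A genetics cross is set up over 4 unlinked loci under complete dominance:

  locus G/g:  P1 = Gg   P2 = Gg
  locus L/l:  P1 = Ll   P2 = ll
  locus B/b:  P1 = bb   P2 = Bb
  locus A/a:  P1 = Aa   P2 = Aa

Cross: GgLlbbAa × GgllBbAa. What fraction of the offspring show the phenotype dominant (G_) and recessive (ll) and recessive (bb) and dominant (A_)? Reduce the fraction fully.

GgLlbbAa gametes: GLbA×2, GLba×2, GlbA×2, Glba×2, gLbA×2, gLba×2, glbA×2, glba×2
GgllBbAa gametes: GlBA×2, GlBa×2, GlbA×2, Glba×2, glBA×2, glBa×2, glbA×2, glba×2
GgLlbbAa×GgllBbAa grid (16·16=256): GGLlBbAA=4 GGLlBbAa=8 GGLlBbaa=4 GGLlbbAA=4 GGLlbbAa=8 GGLlbbaa=4 GGllBbAA=4 GGllBbAa=8 GGllBbaa=4 GGllbbAA=4 GGllbbAa=8 GGllbbaa=4 GgLlBbAA=8 GgLlBbAa=16 GgLlBbaa=8 GgLlbbAA=8 GgLlbbAa=16 GgLlbbaa=8 GgllBbAA=8 GgllBbAa=16 GgllBbaa=8 GgllbbAA=8 GgllbbAa=16 Ggllbbaa=8 ggLlBbAA=4 ggLlBbAa=8 ggLlBbaa=4 ggLlbbAA=4 ggLlbbAa=8 ggLlbbaa=4 ggllBbAA=4 ggllBbAa=8 ggllBbaa=4 ggllbbAA=4 ggllbbAa=8 ggllbbaa=4
G_ ll bb A_ hits 36/256; gcd=4; 36÷4/256÷4 = 9/64

P(G_ ll bb A_) = 9/64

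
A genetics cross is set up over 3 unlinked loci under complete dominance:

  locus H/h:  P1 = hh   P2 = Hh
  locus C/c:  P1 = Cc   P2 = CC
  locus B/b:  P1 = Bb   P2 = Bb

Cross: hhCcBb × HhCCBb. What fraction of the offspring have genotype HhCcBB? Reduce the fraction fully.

hhCcBb gametes: hCB×2, hCb×2, hcB×2, hcb×2
HhCCBb gametes: HCB×2, HCb×2, hCB×2, hCb×2
hhCcBb×HhCCBb grid (8·8=64): HhCCBB=4 HhCCBb=8 HhCCbb=4 HhCcBB=4 HhCcBb=8 HhCcbb=4 hhCCBB=4 hhCCBb=8 hhCCbb=4 hhCcBB=4 hhCcBb=8 hhCcbb=4
HhCcBB hits 4/64; gcd=4; 4÷4/64÷4 = 1/16

P(HhCcBB) = 1/16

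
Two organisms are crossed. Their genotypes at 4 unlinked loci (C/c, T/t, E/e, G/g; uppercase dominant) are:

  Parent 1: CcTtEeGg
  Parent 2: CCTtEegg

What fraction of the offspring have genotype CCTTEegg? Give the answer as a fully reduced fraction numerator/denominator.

P(CCTTEegg) = 1/32

CcTtEeGg gametes: CTEG×1, CTEg×1, CTeG×1, CTeg×1, CtEG×1, CtEg×1, CteG×1, Cteg×1, cTEG×1, cTEg×1, cTeG×1, cTeg×1, ctEG×1, ctEg×1, cteG×1, cteg×1
CCTtEegg gametes: CTEg×4, CTeg×4, CtEg×4, Cteg×4
CcTtEeGg×CCTtEegg grid (16·16=256): CCTTEEGg=4 CCTTEEgg=4 CCTTEeGg=8 CCTTEegg=8 CCTTeeGg=4 CCTTeegg=4 CCTtEEGg=8 CCTtEEgg=8 CCTtEeGg=16 CCTtEegg=16 CCTteeGg=8 CCTteegg=8 CCttEEGg=4 CCttEEgg=4 CCttEeGg=8 CCttEegg=8 CCtteeGg=4 CCtteegg=4 CcTTEEGg=4 CcTTEEgg=4 CcTTEeGg=8 CcTTEegg=8 CcTTeeGg=4 CcTTeegg=4 CcTtEEGg=8 CcTtEEgg=8 CcTtEeGg=16 CcTtEegg=16 CcTteeGg=8 CcTteegg=8 CcttEEGg=4 CcttEEgg=4 CcttEeGg=8 CcttEegg=8 CctteeGg=4 Cctteegg=4
CCTTEegg hits 8/256; gcd=8; 8÷8/256÷8 = 1/32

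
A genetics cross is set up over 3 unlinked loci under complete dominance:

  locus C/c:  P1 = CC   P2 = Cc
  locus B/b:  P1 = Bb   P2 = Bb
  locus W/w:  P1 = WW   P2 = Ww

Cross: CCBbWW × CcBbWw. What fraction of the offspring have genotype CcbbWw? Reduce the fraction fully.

CCBbWW gametes: CBW×4, CbW×4
CcBbWw gametes: CBW×1, CBw×1, CbW×1, Cbw×1, cBW×1, cBw×1, cbW×1, cbw×1
CCBbWW×CcBbWw grid (8·8=64): CCBBWW=4 CCBBWw=4 CCBbWW=8 CCBbWw=8 CCbbWW=4 CCbbWw=4 CcBBWW=4 CcBBWw=4 CcBbWW=8 CcBbWw=8 CcbbWW=4 CcbbWw=4
CcbbWw hits 4/64; gcd=4; 4÷4/64÷4 = 1/16

P(CcbbWw) = 1/16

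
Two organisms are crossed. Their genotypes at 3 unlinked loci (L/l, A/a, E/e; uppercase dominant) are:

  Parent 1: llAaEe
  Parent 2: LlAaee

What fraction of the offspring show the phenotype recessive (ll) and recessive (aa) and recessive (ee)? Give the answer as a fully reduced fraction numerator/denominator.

P(ll aa ee) = 1/16

llAaEe gametes: lAE×2, lAe×2, laE×2, lae×2
LlAaee gametes: LAe×2, Lae×2, lAe×2, lae×2
llAaEe×LlAaee grid (8·8=64): LlAAEe=4 LlAAee=4 LlAaEe=8 LlAaee=8 LlaaEe=4 Llaaee=4 llAAEe=4 llAAee=4 llAaEe=8 llAaee=8 llaaEe=4 llaaee=4
ll aa ee hits 4/64; gcd=4; 4÷4/64÷4 = 1/16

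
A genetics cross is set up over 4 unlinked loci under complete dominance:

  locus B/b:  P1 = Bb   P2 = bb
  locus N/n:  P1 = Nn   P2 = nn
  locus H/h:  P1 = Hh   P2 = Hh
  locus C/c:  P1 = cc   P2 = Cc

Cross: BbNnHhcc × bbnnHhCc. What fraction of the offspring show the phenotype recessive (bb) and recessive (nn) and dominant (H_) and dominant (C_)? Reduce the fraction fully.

BbNnHhcc gametes: BNHc×2, BNhc×2, BnHc×2, Bnhc×2, bNHc×2, bNhc×2, bnHc×2, bnhc×2
bbnnHhCc gametes: bnHC×4, bnHc×4, bnhC×4, bnhc×4
BbNnHhcc×bbnnHhCc grid (16·16=256): BbNnHHCc=8 BbNnHHcc=8 BbNnHhCc=16 BbNnHhcc=16 BbNnhhCc=8 BbNnhhcc=8 BbnnHHCc=8 BbnnHHcc=8 BbnnHhCc=16 BbnnHhcc=16 BbnnhhCc=8 Bbnnhhcc=8 bbNnHHCc=8 bbNnHHcc=8 bbNnHhCc=16 bbNnHhcc=16 bbNnhhCc=8 bbNnhhcc=8 bbnnHHCc=8 bbnnHHcc=8 bbnnHhCc=16 bbnnHhcc=16 bbnnhhCc=8 bbnnhhcc=8
bb nn H_ C_ hits 24/256; gcd=8; 24÷8/256÷8 = 3/32

P(bb nn H_ C_) = 3/32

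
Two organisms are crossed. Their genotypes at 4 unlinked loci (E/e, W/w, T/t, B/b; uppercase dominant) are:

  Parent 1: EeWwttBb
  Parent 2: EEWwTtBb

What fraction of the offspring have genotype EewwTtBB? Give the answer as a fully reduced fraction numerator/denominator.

EeWwttBb gametes: EWtB×2, EWtb×2, EwtB×2, Ewtb×2, eWtB×2, eWtb×2, ewtB×2, ewtb×2
EEWwTtBb gametes: EWTB×2, EWTb×2, EWtB×2, EWtb×2, EwTB×2, EwTb×2, EwtB×2, Ewtb×2
EeWwttBb×EEWwTtBb grid (16·16=256): EEWWTtBB=4 EEWWTtBb=8 EEWWTtbb=4 EEWWttBB=4 EEWWttBb=8 EEWWttbb=4 EEWwTtBB=8 EEWwTtBb=16 EEWwTtbb=8 EEWwttBB=8 EEWwttBb=16 EEWwttbb=8 EEwwTtBB=4 EEwwTtBb=8 EEwwTtbb=4 EEwwttBB=4 EEwwttBb=8 EEwwttbb=4 EeWWTtBB=4 EeWWTtBb=8 EeWWTtbb=4 EeWWttBB=4 EeWWttBb=8 EeWWttbb=4 EeWwTtBB=8 EeWwTtBb=16 EeWwTtbb=8 EeWwttBB=8 EeWwttBb=16 EeWwttbb=8 EewwTtBB=4 EewwTtBb=8 EewwTtbb=4 EewwttBB=4 EewwttBb=8 Eewwttbb=4
EewwTtBB hits 4/256; gcd=4; 4÷4/256÷4 = 1/64

P(EewwTtBB) = 1/64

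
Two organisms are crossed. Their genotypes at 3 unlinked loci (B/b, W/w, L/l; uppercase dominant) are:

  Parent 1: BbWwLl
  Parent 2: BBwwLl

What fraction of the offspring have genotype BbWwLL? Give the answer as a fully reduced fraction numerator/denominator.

BbWwLl gametes: BWL×1, BWl×1, BwL×1, Bwl×1, bWL×1, bWl×1, bwL×1, bwl×1
BBwwLl gametes: BwL×4, Bwl×4
BbWwLl×BBwwLl grid (8·8=64): BBWwLL=4 BBWwLl=8 BBWwll=4 BBwwLL=4 BBwwLl=8 BBwwll=4 BbWwLL=4 BbWwLl=8 BbWwll=4 BbwwLL=4 BbwwLl=8 Bbwwll=4
BbWwLL hits 4/64; gcd=4; 4÷4/64÷4 = 1/16

P(BbWwLL) = 1/16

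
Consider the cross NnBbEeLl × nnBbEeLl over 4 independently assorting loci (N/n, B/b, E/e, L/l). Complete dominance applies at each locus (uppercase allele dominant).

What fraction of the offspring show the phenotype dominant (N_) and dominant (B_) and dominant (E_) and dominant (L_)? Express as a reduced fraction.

NnBbEeLl gametes: NBEL×1, NBEl×1, NBeL×1, NBel×1, NbEL×1, NbEl×1, NbeL×1, Nbel×1, nBEL×1, nBEl×1, nBeL×1, nBel×1, nbEL×1, nbEl×1, nbeL×1, nbel×1
nnBbEeLl gametes: nBEL×2, nBEl×2, nBeL×2, nBel×2, nbEL×2, nbEl×2, nbeL×2, nbel×2
NnBbEeLl×nnBbEeLl grid (16·16=256): NnBBEELL=2 NnBBEELl=4 NnBBEEll=2 NnBBEeLL=4 NnBBEeLl=8 NnBBEell=4 NnBBeeLL=2 NnBBeeLl=4 NnBBeell=2 NnBbEELL=4 NnBbEELl=8 NnBbEEll=4 NnBbEeLL=8 NnBbEeLl=16 NnBbEell=8 NnBbeeLL=4 NnBbeeLl=8 NnBbeell=4 NnbbEELL=2 NnbbEELl=4 NnbbEEll=2 NnbbEeLL=4 NnbbEeLl=8 NnbbEell=4 NnbbeeLL=2 NnbbeeLl=4 Nnbbeell=2 nnBBEELL=2 nnBBEELl=4 nnBBEEll=2 nnBBEeLL=4 nnBBEeLl=8 nnBBEell=4 nnBBeeLL=2 nnBBeeLl=4 nnBBeell=2 nnBbEELL=4 nnBbEELl=8 nnBbEEll=4 nnBbEeLL=8 nnBbEeLl=16 nnBbEell=8 nnBbeeLL=4 nnBbeeLl=8 nnBbeell=4 nnbbEELL=2 nnbbEELl=4 nnbbEEll=2 nnbbEeLL=4 nnbbEeLl=8 nnbbEell=4 nnbbeeLL=2 nnbbeeLl=4 nnbbeell=2
N_ B_ E_ L_ hits 54/256; gcd=2; 54÷2/256÷2 = 27/128

P(N_ B_ E_ L_) = 27/128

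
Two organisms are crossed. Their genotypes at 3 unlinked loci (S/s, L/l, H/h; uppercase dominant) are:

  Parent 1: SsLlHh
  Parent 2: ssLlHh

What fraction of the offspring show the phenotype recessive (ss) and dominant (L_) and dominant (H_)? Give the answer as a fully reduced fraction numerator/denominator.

P(ss L_ H_) = 9/32

SsLlHh gametes: SLH×1, SLh×1, SlH×1, Slh×1, sLH×1, sLh×1, slH×1, slh×1
ssLlHh gametes: sLH×2, sLh×2, slH×2, slh×2
SsLlHh×ssLlHh grid (8·8=64): SsLLHH=2 SsLLHh=4 SsLLhh=2 SsLlHH=4 SsLlHh=8 SsLlhh=4 SsllHH=2 SsllHh=4 Ssllhh=2 ssLLHH=2 ssLLHh=4 ssLLhh=2 ssLlHH=4 ssLlHh=8 ssLlhh=4 ssllHH=2 ssllHh=4 ssllhh=2
ss L_ H_ hits 18/64; gcd=2; 18÷2/64÷2 = 9/32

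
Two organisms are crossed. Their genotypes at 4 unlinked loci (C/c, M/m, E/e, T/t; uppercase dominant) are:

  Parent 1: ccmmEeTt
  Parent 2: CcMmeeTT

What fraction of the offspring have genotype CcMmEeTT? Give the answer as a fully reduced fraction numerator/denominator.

ccmmEeTt gametes: cmET×4, cmEt×4, cmeT×4, cmet×4
CcMmeeTT gametes: CMeT×4, CmeT×4, cMeT×4, cmeT×4
ccmmEeTt×CcMmeeTT grid (16·16=256): CcMmEeTT=16 CcMmEeTt=16 CcMmeeTT=16 CcMmeeTt=16 CcmmEeTT=16 CcmmEeTt=16 CcmmeeTT=16 CcmmeeTt=16 ccMmEeTT=16 ccMmEeTt=16 ccMmeeTT=16 ccMmeeTt=16 ccmmEeTT=16 ccmmEeTt=16 ccmmeeTT=16 ccmmeeTt=16
CcMmEeTT hits 16/256; gcd=16; 16÷16/256÷16 = 1/16

P(CcMmEeTT) = 1/16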